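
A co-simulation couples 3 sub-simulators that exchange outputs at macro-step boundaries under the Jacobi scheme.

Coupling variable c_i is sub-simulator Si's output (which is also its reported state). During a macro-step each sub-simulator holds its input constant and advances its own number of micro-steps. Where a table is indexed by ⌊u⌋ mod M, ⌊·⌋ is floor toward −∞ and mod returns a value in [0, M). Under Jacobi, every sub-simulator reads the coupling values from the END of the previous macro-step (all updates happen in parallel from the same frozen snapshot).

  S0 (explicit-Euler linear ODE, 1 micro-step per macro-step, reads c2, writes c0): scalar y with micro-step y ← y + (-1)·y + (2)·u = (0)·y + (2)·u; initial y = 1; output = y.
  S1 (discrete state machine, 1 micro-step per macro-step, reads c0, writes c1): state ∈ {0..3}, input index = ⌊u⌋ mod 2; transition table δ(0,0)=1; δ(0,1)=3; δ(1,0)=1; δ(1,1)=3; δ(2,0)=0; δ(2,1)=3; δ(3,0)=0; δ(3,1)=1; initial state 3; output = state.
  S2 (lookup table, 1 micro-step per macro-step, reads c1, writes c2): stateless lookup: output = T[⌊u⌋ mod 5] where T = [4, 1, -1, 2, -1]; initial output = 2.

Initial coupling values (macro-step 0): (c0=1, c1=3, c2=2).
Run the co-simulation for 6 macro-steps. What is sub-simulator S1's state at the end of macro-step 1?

S1 state at macro-step 1 = 1

macro 1: S0 reads c2=2 → after 1×micro: 4; S1 reads c0=1 → after 1×micro: 1; S2 reads c1=3 → after 1×micro: 2 ⇒ (c0=4, c1=1, c2=2)
macro 2: S0 reads c2=2 → after 1×micro: 4; S1 reads c0=4 → after 1×micro: 1; S2 reads c1=1 → after 1×micro: 1 ⇒ (c0=4, c1=1, c2=1)
macro 3: S0 reads c2=1 → after 1×micro: 2; S1 reads c0=4 → after 1×micro: 1; S2 reads c1=1 → after 1×micro: 1 ⇒ (c0=2, c1=1, c2=1)
macro 4: S0 reads c2=1 → after 1×micro: 2; S1 reads c0=2 → after 1×micro: 1; S2 reads c1=1 → after 1×micro: 1 ⇒ (c0=2, c1=1, c2=1)
macro 5: S0 reads c2=1 → after 1×micro: 2; S1 reads c0=2 → after 1×micro: 1; S2 reads c1=1 → after 1×micro: 1 ⇒ (c0=2, c1=1, c2=1)
macro 6: S0 reads c2=1 → after 1×micro: 2; S1 reads c0=2 → after 1×micro: 1; S2 reads c1=1 → after 1×micro: 1 ⇒ (c0=2, c1=1, c2=1)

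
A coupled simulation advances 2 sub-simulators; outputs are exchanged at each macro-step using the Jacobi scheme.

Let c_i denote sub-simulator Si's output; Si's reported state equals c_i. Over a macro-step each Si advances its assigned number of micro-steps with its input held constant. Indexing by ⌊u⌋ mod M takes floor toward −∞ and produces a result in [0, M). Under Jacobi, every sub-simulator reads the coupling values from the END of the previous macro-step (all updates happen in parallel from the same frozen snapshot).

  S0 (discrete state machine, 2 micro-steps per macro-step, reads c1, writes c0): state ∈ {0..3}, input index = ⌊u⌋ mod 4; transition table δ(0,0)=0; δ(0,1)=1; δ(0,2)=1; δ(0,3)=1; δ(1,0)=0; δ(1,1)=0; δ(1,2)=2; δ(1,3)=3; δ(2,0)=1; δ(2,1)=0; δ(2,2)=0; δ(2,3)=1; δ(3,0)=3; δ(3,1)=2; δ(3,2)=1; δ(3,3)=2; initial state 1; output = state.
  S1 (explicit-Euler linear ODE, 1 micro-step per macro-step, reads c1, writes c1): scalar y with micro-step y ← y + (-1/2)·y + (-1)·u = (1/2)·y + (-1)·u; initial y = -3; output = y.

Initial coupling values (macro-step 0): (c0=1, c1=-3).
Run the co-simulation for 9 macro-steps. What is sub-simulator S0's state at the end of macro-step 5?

macro 1: S0 reads c1=-3 → after 2×micro: 1; S1 reads c1=-3 → after 1×micro: 3/2 ⇒ (c0=1, c1=3/2)
macro 2: S0 reads c1=3/2 → after 2×micro: 1; S1 reads c1=3/2 → after 1×micro: -3/4 ⇒ (c0=1, c1=-3/4)
macro 3: S0 reads c1=-3/4 → after 2×micro: 2; S1 reads c1=-3/4 → after 1×micro: 3/8 ⇒ (c0=2, c1=3/8)
macro 4: S0 reads c1=3/8 → after 2×micro: 0; S1 reads c1=3/8 → after 1×micro: -3/16 ⇒ (c0=0, c1=-3/16)
macro 5: S0 reads c1=-3/16 → after 2×micro: 3; S1 reads c1=-3/16 → after 1×micro: 3/32 ⇒ (c0=3, c1=3/32)
macro 6: S0 reads c1=3/32 → after 2×micro: 3; S1 reads c1=3/32 → after 1×micro: -3/64 ⇒ (c0=3, c1=-3/64)
macro 7: S0 reads c1=-3/64 → after 2×micro: 1; S1 reads c1=-3/64 → after 1×micro: 3/128 ⇒ (c0=1, c1=3/128)
macro 8: S0 reads c1=3/128 → after 2×micro: 0; S1 reads c1=3/128 → after 1×micro: -3/256 ⇒ (c0=0, c1=-3/256)
macro 9: S0 reads c1=-3/256 → after 2×micro: 3; S1 reads c1=-3/256 → after 1×micro: 3/512 ⇒ (c0=3, c1=3/512)

S0 state at macro-step 5 = 3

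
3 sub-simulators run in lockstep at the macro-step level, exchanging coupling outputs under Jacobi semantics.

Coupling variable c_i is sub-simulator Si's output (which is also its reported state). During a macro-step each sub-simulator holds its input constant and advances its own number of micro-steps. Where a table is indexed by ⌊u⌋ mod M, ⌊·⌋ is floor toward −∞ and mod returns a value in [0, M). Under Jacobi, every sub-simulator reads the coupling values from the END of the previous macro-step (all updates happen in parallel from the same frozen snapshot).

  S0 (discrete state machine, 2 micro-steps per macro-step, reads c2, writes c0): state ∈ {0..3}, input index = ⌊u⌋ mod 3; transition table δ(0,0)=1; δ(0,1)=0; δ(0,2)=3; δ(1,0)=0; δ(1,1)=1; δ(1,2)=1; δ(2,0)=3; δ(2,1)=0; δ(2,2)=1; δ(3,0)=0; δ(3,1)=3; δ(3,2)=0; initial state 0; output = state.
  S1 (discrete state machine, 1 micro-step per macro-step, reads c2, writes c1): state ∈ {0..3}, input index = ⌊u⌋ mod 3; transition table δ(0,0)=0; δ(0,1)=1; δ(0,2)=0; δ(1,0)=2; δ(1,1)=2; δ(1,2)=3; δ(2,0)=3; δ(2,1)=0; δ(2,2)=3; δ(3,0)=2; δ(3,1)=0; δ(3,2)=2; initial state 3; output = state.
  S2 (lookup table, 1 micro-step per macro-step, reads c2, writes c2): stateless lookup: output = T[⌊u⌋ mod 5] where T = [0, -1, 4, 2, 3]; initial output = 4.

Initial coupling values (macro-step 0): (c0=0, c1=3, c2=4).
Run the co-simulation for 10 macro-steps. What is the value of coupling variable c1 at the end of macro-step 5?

c1 at macro-step 5 = 2

macro 1: S0 reads c2=4 → after 2×micro: 0; S1 reads c2=4 → after 1×micro: 0; S2 reads c2=4 → after 1×micro: 3 ⇒ (c0=0, c1=0, c2=3)
macro 2: S0 reads c2=3 → after 2×micro: 0; S1 reads c2=3 → after 1×micro: 0; S2 reads c2=3 → after 1×micro: 2 ⇒ (c0=0, c1=0, c2=2)
macro 3: S0 reads c2=2 → after 2×micro: 0; S1 reads c2=2 → after 1×micro: 0; S2 reads c2=2 → after 1×micro: 4 ⇒ (c0=0, c1=0, c2=4)
macro 4: S0 reads c2=4 → after 2×micro: 0; S1 reads c2=4 → after 1×micro: 1; S2 reads c2=4 → after 1×micro: 3 ⇒ (c0=0, c1=1, c2=3)
macro 5: S0 reads c2=3 → after 2×micro: 0; S1 reads c2=3 → after 1×micro: 2; S2 reads c2=3 → after 1×micro: 2 ⇒ (c0=0, c1=2, c2=2)
macro 6: S0 reads c2=2 → after 2×micro: 0; S1 reads c2=2 → after 1×micro: 3; S2 reads c2=2 → after 1×micro: 4 ⇒ (c0=0, c1=3, c2=4)
macro 7: S0 reads c2=4 → after 2×micro: 0; S1 reads c2=4 → after 1×micro: 0; S2 reads c2=4 → after 1×micro: 3 ⇒ (c0=0, c1=0, c2=3)
macro 8: S0 reads c2=3 → after 2×micro: 0; S1 reads c2=3 → after 1×micro: 0; S2 reads c2=3 → after 1×micro: 2 ⇒ (c0=0, c1=0, c2=2)
macro 9: S0 reads c2=2 → after 2×micro: 0; S1 reads c2=2 → after 1×micro: 0; S2 reads c2=2 → after 1×micro: 4 ⇒ (c0=0, c1=0, c2=4)
macro 10: S0 reads c2=4 → after 2×micro: 0; S1 reads c2=4 → after 1×micro: 1; S2 reads c2=4 → after 1×micro: 3 ⇒ (c0=0, c1=1, c2=3)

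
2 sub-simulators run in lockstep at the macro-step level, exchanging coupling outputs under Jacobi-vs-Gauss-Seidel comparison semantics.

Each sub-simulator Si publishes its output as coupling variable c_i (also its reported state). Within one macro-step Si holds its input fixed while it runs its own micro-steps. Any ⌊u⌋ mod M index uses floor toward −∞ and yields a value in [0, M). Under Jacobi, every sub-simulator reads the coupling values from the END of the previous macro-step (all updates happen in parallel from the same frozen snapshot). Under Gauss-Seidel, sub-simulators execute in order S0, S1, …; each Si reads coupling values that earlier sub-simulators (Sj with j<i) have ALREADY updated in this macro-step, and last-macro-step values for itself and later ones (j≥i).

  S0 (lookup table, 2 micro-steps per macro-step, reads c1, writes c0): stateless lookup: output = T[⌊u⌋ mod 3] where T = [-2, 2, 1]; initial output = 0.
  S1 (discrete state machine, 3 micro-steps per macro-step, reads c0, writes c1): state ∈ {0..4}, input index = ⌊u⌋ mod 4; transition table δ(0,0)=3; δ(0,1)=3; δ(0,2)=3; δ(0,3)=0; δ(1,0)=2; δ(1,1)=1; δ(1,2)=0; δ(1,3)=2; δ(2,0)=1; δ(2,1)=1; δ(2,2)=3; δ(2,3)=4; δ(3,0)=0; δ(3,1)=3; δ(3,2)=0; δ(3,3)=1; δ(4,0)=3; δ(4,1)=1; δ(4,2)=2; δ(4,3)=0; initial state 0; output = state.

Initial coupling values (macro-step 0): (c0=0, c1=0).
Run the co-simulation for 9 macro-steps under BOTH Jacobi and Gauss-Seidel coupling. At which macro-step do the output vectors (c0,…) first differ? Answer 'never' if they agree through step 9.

first divergence at macro-step: never

[Jacobi] macro 1: S0 reads c1=0 → after 2×micro: -2; S1 reads c0=0 → after 3×micro: 3 ⇒ (c0=-2, c1=3)
[Jacobi] macro 2: S0 reads c1=3 → after 2×micro: -2; S1 reads c0=-2 → after 3×micro: 0 ⇒ (c0=-2, c1=0)
[Jacobi] macro 3: S0 reads c1=0 → after 2×micro: -2; S1 reads c0=-2 → after 3×micro: 3 ⇒ (c0=-2, c1=3)
[Jacobi] macro 4: S0 reads c1=3 → after 2×micro: -2; S1 reads c0=-2 → after 3×micro: 0 ⇒ (c0=-2, c1=0)
[Jacobi] macro 5: S0 reads c1=0 → after 2×micro: -2; S1 reads c0=-2 → after 3×micro: 3 ⇒ (c0=-2, c1=3)
[Jacobi] macro 6: S0 reads c1=3 → after 2×micro: -2; S1 reads c0=-2 → after 3×micro: 0 ⇒ (c0=-2, c1=0)
[Jacobi] macro 7: S0 reads c1=0 → after 2×micro: -2; S1 reads c0=-2 → after 3×micro: 3 ⇒ (c0=-2, c1=3)
[Jacobi] macro 8: S0 reads c1=3 → after 2×micro: -2; S1 reads c0=-2 → after 3×micro: 0 ⇒ (c0=-2, c1=0)
[Jacobi] macro 9: S0 reads c1=0 → after 2×micro: -2; S1 reads c0=-2 → after 3×micro: 3 ⇒ (c0=-2, c1=3)
[Gauss-Seidel] macro 1: S0 reads c1=0 → after 2×micro: -2; S1 reads c0=-2 → after 3×micro: 3 ⇒ (c0=-2, c1=3)
[Gauss-Seidel] macro 2: S0 reads c1=3 → after 2×micro: -2; S1 reads c0=-2 → after 3×micro: 0 ⇒ (c0=-2, c1=0)
[Gauss-Seidel] macro 3: S0 reads c1=0 → after 2×micro: -2; S1 reads c0=-2 → after 3×micro: 3 ⇒ (c0=-2, c1=3)
[Gauss-Seidel] macro 4: S0 reads c1=3 → after 2×micro: -2; S1 reads c0=-2 → after 3×micro: 0 ⇒ (c0=-2, c1=0)
[Gauss-Seidel] macro 5: S0 reads c1=0 → after 2×micro: -2; S1 reads c0=-2 → after 3×micro: 3 ⇒ (c0=-2, c1=3)
[Gauss-Seidel] macro 6: S0 reads c1=3 → after 2×micro: -2; S1 reads c0=-2 → after 3×micro: 0 ⇒ (c0=-2, c1=0)
[Gauss-Seidel] macro 7: S0 reads c1=0 → after 2×micro: -2; S1 reads c0=-2 → after 3×micro: 3 ⇒ (c0=-2, c1=3)
[Gauss-Seidel] macro 8: S0 reads c1=3 → after 2×micro: -2; S1 reads c0=-2 → after 3×micro: 0 ⇒ (c0=-2, c1=0)
[Gauss-Seidel] macro 9: S0 reads c1=0 → after 2×micro: -2; S1 reads c0=-2 → after 3×micro: 3 ⇒ (c0=-2, c1=3)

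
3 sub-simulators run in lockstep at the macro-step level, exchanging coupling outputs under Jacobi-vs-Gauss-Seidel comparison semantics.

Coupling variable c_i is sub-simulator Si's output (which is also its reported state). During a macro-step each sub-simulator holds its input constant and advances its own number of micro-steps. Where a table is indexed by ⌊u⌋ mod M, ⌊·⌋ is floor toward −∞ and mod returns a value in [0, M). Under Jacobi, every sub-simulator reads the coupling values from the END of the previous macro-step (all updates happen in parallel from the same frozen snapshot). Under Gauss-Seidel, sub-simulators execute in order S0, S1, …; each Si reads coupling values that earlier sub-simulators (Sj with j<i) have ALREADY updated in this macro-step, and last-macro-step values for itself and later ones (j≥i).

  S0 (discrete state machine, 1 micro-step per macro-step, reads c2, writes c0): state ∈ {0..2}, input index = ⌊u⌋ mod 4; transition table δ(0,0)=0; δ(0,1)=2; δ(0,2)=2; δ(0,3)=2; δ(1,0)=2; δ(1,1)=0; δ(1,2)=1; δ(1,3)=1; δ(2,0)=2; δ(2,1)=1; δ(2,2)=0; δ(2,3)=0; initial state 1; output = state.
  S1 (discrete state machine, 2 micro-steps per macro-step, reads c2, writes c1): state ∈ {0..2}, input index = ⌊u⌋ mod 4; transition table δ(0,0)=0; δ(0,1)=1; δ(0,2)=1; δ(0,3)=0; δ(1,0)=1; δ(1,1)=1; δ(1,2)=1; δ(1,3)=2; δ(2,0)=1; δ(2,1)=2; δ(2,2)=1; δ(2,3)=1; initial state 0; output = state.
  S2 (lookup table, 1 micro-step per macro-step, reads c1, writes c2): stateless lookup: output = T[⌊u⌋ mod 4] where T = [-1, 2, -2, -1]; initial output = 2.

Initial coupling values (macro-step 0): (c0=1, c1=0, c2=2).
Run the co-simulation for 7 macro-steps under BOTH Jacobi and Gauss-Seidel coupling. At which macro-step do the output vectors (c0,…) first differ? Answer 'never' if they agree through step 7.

first divergence at macro-step: 1

[Jacobi] macro 1: S0 reads c2=2 → after 1×micro: 1; S1 reads c2=2 → after 2×micro: 1; S2 reads c1=0 → after 1×micro: -1 ⇒ (c0=1, c1=1, c2=-1)
[Jacobi] macro 2: S0 reads c2=-1 → after 1×micro: 1; S1 reads c2=-1 → after 2×micro: 1; S2 reads c1=1 → after 1×micro: 2 ⇒ (c0=1, c1=1, c2=2)
[Jacobi] macro 3: S0 reads c2=2 → after 1×micro: 1; S1 reads c2=2 → after 2×micro: 1; S2 reads c1=1 → after 1×micro: 2 ⇒ (c0=1, c1=1, c2=2)
[Jacobi] macro 4: S0 reads c2=2 → after 1×micro: 1; S1 reads c2=2 → after 2×micro: 1; S2 reads c1=1 → after 1×micro: 2 ⇒ (c0=1, c1=1, c2=2)
[Jacobi] macro 5: S0 reads c2=2 → after 1×micro: 1; S1 reads c2=2 → after 2×micro: 1; S2 reads c1=1 → after 1×micro: 2 ⇒ (c0=1, c1=1, c2=2)
[Jacobi] macro 6: S0 reads c2=2 → after 1×micro: 1; S1 reads c2=2 → after 2×micro: 1; S2 reads c1=1 → after 1×micro: 2 ⇒ (c0=1, c1=1, c2=2)
[Jacobi] macro 7: S0 reads c2=2 → after 1×micro: 1; S1 reads c2=2 → after 2×micro: 1; S2 reads c1=1 → after 1×micro: 2 ⇒ (c0=1, c1=1, c2=2)
[Gauss-Seidel] macro 1: S0 reads c2=2 → after 1×micro: 1; S1 reads c2=2 → after 2×micro: 1; S2 reads c1=1 → after 1×micro: 2 ⇒ (c0=1, c1=1, c2=2)
[Gauss-Seidel] macro 2: S0 reads c2=2 → after 1×micro: 1; S1 reads c2=2 → after 2×micro: 1; S2 reads c1=1 → after 1×micro: 2 ⇒ (c0=1, c1=1, c2=2)
[Gauss-Seidel] macro 3: S0 reads c2=2 → after 1×micro: 1; S1 reads c2=2 → after 2×micro: 1; S2 reads c1=1 → after 1×micro: 2 ⇒ (c0=1, c1=1, c2=2)
[Gauss-Seidel] macro 4: S0 reads c2=2 → after 1×micro: 1; S1 reads c2=2 → after 2×micro: 1; S2 reads c1=1 → after 1×micro: 2 ⇒ (c0=1, c1=1, c2=2)
[Gauss-Seidel] macro 5: S0 reads c2=2 → after 1×micro: 1; S1 reads c2=2 → after 2×micro: 1; S2 reads c1=1 → after 1×micro: 2 ⇒ (c0=1, c1=1, c2=2)
[Gauss-Seidel] macro 6: S0 reads c2=2 → after 1×micro: 1; S1 reads c2=2 → after 2×micro: 1; S2 reads c1=1 → after 1×micro: 2 ⇒ (c0=1, c1=1, c2=2)
[Gauss-Seidel] macro 7: S0 reads c2=2 → after 1×micro: 1; S1 reads c2=2 → after 2×micro: 1; S2 reads c1=1 → after 1×micro: 2 ⇒ (c0=1, c1=1, c2=2)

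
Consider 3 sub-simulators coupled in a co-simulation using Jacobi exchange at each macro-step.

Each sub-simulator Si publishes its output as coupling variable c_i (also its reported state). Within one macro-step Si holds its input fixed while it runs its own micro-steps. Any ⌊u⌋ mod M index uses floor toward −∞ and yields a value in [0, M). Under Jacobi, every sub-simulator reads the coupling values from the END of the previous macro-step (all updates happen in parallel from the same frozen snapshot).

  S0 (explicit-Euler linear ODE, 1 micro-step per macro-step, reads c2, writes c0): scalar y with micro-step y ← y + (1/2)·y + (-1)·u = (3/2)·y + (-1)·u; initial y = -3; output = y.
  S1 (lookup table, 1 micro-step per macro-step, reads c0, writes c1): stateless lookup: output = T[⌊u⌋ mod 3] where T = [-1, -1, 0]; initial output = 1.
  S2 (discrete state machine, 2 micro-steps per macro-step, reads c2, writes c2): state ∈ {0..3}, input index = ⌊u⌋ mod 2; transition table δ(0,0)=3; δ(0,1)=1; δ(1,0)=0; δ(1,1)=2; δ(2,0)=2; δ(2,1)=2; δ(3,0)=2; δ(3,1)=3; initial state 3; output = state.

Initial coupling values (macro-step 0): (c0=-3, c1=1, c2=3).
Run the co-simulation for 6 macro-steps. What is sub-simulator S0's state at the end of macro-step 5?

macro 1: S0 reads c2=3 → after 1×micro: -15/2; S1 reads c0=-3 → after 1×micro: -1; S2 reads c2=3 → after 2×micro: 3 ⇒ (c0=-15/2, c1=-1, c2=3)
macro 2: S0 reads c2=3 → after 1×micro: -57/4; S1 reads c0=-15/2 → after 1×micro: -1; S2 reads c2=3 → after 2×micro: 3 ⇒ (c0=-57/4, c1=-1, c2=3)
macro 3: S0 reads c2=3 → after 1×micro: -195/8; S1 reads c0=-57/4 → after 1×micro: -1; S2 reads c2=3 → after 2×micro: 3 ⇒ (c0=-195/8, c1=-1, c2=3)
macro 4: S0 reads c2=3 → after 1×micro: -633/16; S1 reads c0=-195/8 → after 1×micro: 0; S2 reads c2=3 → after 2×micro: 3 ⇒ (c0=-633/16, c1=0, c2=3)
macro 5: S0 reads c2=3 → after 1×micro: -1995/32; S1 reads c0=-633/16 → after 1×micro: 0; S2 reads c2=3 → after 2×micro: 3 ⇒ (c0=-1995/32, c1=0, c2=3)
macro 6: S0 reads c2=3 → after 1×micro: -6177/64; S1 reads c0=-1995/32 → after 1×micro: -1; S2 reads c2=3 → after 2×micro: 3 ⇒ (c0=-6177/64, c1=-1, c2=3)

S0 state at macro-step 5 = -1995/32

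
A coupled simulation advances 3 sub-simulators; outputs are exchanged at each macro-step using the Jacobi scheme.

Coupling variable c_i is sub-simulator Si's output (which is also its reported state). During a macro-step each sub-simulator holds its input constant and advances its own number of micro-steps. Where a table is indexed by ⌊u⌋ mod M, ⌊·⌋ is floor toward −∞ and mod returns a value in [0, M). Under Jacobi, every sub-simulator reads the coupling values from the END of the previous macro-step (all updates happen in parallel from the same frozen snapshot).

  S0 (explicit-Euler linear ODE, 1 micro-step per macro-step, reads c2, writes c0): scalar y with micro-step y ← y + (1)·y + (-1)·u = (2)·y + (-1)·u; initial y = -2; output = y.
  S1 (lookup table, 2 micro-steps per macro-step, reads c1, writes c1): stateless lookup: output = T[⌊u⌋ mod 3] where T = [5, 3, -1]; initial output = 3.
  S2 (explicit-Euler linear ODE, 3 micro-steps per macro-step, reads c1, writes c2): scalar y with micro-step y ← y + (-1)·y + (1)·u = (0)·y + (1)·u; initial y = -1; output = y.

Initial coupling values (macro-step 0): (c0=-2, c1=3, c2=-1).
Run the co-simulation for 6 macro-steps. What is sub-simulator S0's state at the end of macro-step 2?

macro 1: S0 reads c2=-1 → after 1×micro: -3; S1 reads c1=3 → after 2×micro: 5; S2 reads c1=3 → after 3×micro: 3 ⇒ (c0=-3, c1=5, c2=3)
macro 2: S0 reads c2=3 → after 1×micro: -9; S1 reads c1=5 → after 2×micro: -1; S2 reads c1=5 → after 3×micro: 5 ⇒ (c0=-9, c1=-1, c2=5)
macro 3: S0 reads c2=5 → after 1×micro: -23; S1 reads c1=-1 → after 2×micro: -1; S2 reads c1=-1 → after 3×micro: -1 ⇒ (c0=-23, c1=-1, c2=-1)
macro 4: S0 reads c2=-1 → after 1×micro: -45; S1 reads c1=-1 → after 2×micro: -1; S2 reads c1=-1 → after 3×micro: -1 ⇒ (c0=-45, c1=-1, c2=-1)
macro 5: S0 reads c2=-1 → after 1×micro: -89; S1 reads c1=-1 → after 2×micro: -1; S2 reads c1=-1 → after 3×micro: -1 ⇒ (c0=-89, c1=-1, c2=-1)
macro 6: S0 reads c2=-1 → after 1×micro: -177; S1 reads c1=-1 → after 2×micro: -1; S2 reads c1=-1 → after 3×micro: -1 ⇒ (c0=-177, c1=-1, c2=-1)

S0 state at macro-step 2 = -9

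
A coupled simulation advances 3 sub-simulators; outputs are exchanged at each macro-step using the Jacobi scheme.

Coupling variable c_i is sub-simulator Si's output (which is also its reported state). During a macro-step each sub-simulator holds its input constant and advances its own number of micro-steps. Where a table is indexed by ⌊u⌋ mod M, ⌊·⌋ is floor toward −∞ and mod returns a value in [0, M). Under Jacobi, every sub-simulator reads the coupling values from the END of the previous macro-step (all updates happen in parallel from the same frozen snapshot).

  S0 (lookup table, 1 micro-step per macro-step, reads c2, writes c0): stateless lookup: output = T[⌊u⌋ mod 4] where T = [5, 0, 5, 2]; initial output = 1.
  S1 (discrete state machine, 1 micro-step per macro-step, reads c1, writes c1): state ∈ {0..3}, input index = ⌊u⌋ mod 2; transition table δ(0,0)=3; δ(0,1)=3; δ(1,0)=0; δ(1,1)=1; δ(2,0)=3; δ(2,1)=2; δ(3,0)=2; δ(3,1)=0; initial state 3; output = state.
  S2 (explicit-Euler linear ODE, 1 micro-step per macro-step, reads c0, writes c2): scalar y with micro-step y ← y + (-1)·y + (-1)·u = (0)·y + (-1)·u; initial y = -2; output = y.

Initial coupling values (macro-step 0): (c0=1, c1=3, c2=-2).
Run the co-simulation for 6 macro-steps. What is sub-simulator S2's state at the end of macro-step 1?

macro 1: S0 reads c2=-2 → after 1×micro: 5; S1 reads c1=3 → after 1×micro: 0; S2 reads c0=1 → after 1×micro: -1 ⇒ (c0=5, c1=0, c2=-1)
macro 2: S0 reads c2=-1 → after 1×micro: 2; S1 reads c1=0 → after 1×micro: 3; S2 reads c0=5 → after 1×micro: -5 ⇒ (c0=2, c1=3, c2=-5)
macro 3: S0 reads c2=-5 → after 1×micro: 2; S1 reads c1=3 → after 1×micro: 0; S2 reads c0=2 → after 1×micro: -2 ⇒ (c0=2, c1=0, c2=-2)
macro 4: S0 reads c2=-2 → after 1×micro: 5; S1 reads c1=0 → after 1×micro: 3; S2 reads c0=2 → after 1×micro: -2 ⇒ (c0=5, c1=3, c2=-2)
macro 5: S0 reads c2=-2 → after 1×micro: 5; S1 reads c1=3 → after 1×micro: 0; S2 reads c0=5 → after 1×micro: -5 ⇒ (c0=5, c1=0, c2=-5)
macro 6: S0 reads c2=-5 → after 1×micro: 2; S1 reads c1=0 → after 1×micro: 3; S2 reads c0=5 → after 1×micro: -5 ⇒ (c0=2, c1=3, c2=-5)

S2 state at macro-step 1 = -1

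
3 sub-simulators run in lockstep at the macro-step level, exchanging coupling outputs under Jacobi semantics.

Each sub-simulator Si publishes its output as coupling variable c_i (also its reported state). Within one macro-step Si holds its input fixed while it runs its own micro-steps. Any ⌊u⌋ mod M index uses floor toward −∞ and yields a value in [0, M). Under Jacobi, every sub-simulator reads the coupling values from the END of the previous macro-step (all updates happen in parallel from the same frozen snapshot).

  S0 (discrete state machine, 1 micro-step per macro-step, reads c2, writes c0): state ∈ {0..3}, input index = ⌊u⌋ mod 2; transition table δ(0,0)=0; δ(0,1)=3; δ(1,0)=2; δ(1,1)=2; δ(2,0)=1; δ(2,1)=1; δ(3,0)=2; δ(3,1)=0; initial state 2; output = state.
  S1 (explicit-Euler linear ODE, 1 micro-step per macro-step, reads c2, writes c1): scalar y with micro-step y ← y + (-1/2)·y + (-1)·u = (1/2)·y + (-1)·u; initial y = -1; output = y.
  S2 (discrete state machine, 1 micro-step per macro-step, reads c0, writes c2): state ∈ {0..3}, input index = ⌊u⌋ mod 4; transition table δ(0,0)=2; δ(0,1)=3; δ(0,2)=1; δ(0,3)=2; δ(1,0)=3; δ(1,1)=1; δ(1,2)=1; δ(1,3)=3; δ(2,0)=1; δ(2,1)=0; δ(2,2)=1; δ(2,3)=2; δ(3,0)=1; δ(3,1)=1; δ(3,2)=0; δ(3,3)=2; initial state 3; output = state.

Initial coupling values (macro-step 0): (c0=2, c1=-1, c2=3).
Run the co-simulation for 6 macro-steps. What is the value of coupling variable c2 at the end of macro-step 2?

macro 1: S0 reads c2=3 → after 1×micro: 1; S1 reads c2=3 → after 1×micro: -7/2; S2 reads c0=2 → after 1×micro: 0 ⇒ (c0=1, c1=-7/2, c2=0)
macro 2: S0 reads c2=0 → after 1×micro: 2; S1 reads c2=0 → after 1×micro: -7/4; S2 reads c0=1 → after 1×micro: 3 ⇒ (c0=2, c1=-7/4, c2=3)
macro 3: S0 reads c2=3 → after 1×micro: 1; S1 reads c2=3 → after 1×micro: -31/8; S2 reads c0=2 → after 1×micro: 0 ⇒ (c0=1, c1=-31/8, c2=0)
macro 4: S0 reads c2=0 → after 1×micro: 2; S1 reads c2=0 → after 1×micro: -31/16; S2 reads c0=1 → after 1×micro: 3 ⇒ (c0=2, c1=-31/16, c2=3)
macro 5: S0 reads c2=3 → after 1×micro: 1; S1 reads c2=3 → after 1×micro: -127/32; S2 reads c0=2 → after 1×micro: 0 ⇒ (c0=1, c1=-127/32, c2=0)
macro 6: S0 reads c2=0 → after 1×micro: 2; S1 reads c2=0 → after 1×micro: -127/64; S2 reads c0=1 → after 1×micro: 3 ⇒ (c0=2, c1=-127/64, c2=3)

c2 at macro-step 2 = 3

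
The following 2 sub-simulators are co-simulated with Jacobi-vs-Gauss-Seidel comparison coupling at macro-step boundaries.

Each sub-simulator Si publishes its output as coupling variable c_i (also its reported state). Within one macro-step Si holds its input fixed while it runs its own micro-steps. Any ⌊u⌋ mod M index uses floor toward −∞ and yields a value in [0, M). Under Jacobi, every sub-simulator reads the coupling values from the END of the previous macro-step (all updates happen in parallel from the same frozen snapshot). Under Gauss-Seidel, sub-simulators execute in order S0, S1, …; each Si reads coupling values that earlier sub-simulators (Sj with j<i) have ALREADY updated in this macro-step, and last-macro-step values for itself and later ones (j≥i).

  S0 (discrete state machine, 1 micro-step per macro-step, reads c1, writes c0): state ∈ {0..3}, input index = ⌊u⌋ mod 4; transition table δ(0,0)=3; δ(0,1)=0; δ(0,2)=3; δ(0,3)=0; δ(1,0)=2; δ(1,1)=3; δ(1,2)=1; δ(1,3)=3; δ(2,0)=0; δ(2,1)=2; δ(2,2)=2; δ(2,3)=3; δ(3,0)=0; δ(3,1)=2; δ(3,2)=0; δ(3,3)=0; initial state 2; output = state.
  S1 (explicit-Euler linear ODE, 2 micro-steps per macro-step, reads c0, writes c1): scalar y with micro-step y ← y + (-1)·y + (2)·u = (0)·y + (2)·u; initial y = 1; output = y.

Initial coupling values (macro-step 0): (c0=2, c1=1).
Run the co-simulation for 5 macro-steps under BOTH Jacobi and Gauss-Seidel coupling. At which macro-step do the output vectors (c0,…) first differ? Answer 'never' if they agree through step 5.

first divergence at macro-step: 2

[Jacobi] macro 1: S0 reads c1=1 → after 1×micro: 2; S1 reads c0=2 → after 2×micro: 4 ⇒ (c0=2, c1=4)
[Jacobi] macro 2: S0 reads c1=4 → after 1×micro: 0; S1 reads c0=2 → after 2×micro: 4 ⇒ (c0=0, c1=4)
[Jacobi] macro 3: S0 reads c1=4 → after 1×micro: 3; S1 reads c0=0 → after 2×micro: 0 ⇒ (c0=3, c1=0)
[Jacobi] macro 4: S0 reads c1=0 → after 1×micro: 0; S1 reads c0=3 → after 2×micro: 6 ⇒ (c0=0, c1=6)
[Jacobi] macro 5: S0 reads c1=6 → after 1×micro: 3; S1 reads c0=0 → after 2×micro: 0 ⇒ (c0=3, c1=0)
[Gauss-Seidel] macro 1: S0 reads c1=1 → after 1×micro: 2; S1 reads c0=2 → after 2×micro: 4 ⇒ (c0=2, c1=4)
[Gauss-Seidel] macro 2: S0 reads c1=4 → after 1×micro: 0; S1 reads c0=0 → after 2×micro: 0 ⇒ (c0=0, c1=0)
[Gauss-Seidel] macro 3: S0 reads c1=0 → after 1×micro: 3; S1 reads c0=3 → after 2×micro: 6 ⇒ (c0=3, c1=6)
[Gauss-Seidel] macro 4: S0 reads c1=6 → after 1×micro: 0; S1 reads c0=0 → after 2×micro: 0 ⇒ (c0=0, c1=0)
[Gauss-Seidel] macro 5: S0 reads c1=0 → after 1×micro: 3; S1 reads c0=3 → after 2×micro: 6 ⇒ (c0=3, c1=6)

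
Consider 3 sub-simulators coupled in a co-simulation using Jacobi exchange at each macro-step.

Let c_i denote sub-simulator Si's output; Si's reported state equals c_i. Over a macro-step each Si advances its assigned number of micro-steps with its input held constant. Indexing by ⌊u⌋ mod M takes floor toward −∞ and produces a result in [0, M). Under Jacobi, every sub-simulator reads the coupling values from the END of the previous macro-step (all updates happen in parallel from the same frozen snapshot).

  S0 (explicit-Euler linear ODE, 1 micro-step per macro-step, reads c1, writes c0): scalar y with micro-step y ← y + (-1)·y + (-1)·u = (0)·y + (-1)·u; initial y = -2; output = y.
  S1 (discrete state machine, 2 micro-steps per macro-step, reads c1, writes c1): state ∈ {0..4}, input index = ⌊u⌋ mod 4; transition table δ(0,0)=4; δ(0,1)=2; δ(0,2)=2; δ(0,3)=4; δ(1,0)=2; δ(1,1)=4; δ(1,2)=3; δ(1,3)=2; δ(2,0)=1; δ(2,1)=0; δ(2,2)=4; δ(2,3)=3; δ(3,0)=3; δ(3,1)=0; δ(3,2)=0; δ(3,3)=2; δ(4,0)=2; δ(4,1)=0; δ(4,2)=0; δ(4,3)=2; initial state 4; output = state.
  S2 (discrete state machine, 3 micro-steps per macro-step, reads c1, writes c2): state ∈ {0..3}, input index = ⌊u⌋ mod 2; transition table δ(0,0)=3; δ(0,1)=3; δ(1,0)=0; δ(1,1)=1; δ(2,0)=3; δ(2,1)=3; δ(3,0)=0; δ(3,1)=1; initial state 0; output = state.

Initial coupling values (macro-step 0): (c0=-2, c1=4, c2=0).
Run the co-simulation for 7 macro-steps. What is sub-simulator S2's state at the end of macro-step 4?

S2 state at macro-step 4 = 3

macro 1: S0 reads c1=4 → after 1×micro: -4; S1 reads c1=4 → after 2×micro: 1; S2 reads c1=4 → after 3×micro: 3 ⇒ (c0=-4, c1=1, c2=3)
macro 2: S0 reads c1=1 → after 1×micro: -1; S1 reads c1=1 → after 2×micro: 0; S2 reads c1=1 → after 3×micro: 1 ⇒ (c0=-1, c1=0, c2=1)
macro 3: S0 reads c1=0 → after 1×micro: 0; S1 reads c1=0 → after 2×micro: 2; S2 reads c1=0 → after 3×micro: 0 ⇒ (c0=0, c1=2, c2=0)
macro 4: S0 reads c1=2 → after 1×micro: -2; S1 reads c1=2 → after 2×micro: 0; S2 reads c1=2 → after 3×micro: 3 ⇒ (c0=-2, c1=0, c2=3)
macro 5: S0 reads c1=0 → after 1×micro: 0; S1 reads c1=0 → after 2×micro: 2; S2 reads c1=0 → after 3×micro: 0 ⇒ (c0=0, c1=2, c2=0)
macro 6: S0 reads c1=2 → after 1×micro: -2; S1 reads c1=2 → after 2×micro: 0; S2 reads c1=2 → after 3×micro: 3 ⇒ (c0=-2, c1=0, c2=3)
macro 7: S0 reads c1=0 → after 1×micro: 0; S1 reads c1=0 → after 2×micro: 2; S2 reads c1=0 → after 3×micro: 0 ⇒ (c0=0, c1=2, c2=0)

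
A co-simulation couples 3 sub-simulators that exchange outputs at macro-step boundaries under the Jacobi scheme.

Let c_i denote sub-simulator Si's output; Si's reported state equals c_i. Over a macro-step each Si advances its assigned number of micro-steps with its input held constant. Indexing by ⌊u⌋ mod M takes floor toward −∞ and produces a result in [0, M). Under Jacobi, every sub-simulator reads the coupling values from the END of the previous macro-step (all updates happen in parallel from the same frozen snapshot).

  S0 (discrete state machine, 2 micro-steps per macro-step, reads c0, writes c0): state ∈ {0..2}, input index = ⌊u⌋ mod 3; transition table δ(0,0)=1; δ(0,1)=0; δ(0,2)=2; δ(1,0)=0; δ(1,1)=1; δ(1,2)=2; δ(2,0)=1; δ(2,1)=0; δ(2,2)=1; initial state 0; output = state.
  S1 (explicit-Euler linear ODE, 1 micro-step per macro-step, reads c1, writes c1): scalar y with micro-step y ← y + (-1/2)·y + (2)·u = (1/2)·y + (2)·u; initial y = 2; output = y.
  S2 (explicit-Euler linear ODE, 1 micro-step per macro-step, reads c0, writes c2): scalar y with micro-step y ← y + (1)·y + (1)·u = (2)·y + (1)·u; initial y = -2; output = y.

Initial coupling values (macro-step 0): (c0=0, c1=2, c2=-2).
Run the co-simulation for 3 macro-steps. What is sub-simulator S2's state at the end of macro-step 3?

macro 1: S0 reads c0=0 → after 2×micro: 0; S1 reads c1=2 → after 1×micro: 5; S2 reads c0=0 → after 1×micro: -4 ⇒ (c0=0, c1=5, c2=-4)
macro 2: S0 reads c0=0 → after 2×micro: 0; S1 reads c1=5 → after 1×micro: 25/2; S2 reads c0=0 → after 1×micro: -8 ⇒ (c0=0, c1=25/2, c2=-8)
macro 3: S0 reads c0=0 → after 2×micro: 0; S1 reads c1=25/2 → after 1×micro: 125/4; S2 reads c0=0 → after 1×micro: -16 ⇒ (c0=0, c1=125/4, c2=-16)

S2 state at macro-step 3 = -16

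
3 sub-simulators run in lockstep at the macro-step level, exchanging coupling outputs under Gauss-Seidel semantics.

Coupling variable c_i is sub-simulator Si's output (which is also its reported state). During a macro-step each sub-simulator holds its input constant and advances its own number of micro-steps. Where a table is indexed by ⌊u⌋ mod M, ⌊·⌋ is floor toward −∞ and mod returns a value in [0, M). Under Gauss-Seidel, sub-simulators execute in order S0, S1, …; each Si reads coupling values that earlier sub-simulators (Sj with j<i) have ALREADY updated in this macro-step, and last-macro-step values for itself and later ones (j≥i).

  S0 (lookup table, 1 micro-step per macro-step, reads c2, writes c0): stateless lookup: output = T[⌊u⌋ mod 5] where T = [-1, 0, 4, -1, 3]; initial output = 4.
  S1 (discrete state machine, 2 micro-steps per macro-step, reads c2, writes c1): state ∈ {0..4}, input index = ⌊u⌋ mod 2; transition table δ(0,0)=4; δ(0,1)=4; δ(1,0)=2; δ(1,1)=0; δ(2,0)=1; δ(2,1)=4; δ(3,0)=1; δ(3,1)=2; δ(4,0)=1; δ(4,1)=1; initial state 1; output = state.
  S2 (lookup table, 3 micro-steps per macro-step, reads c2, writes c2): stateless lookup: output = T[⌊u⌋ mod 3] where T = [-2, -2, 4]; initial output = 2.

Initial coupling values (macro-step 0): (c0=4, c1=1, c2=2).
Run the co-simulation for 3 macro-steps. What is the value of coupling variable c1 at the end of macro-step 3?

c1 at macro-step 3 = 1

macro 1: S0 reads c2=2 → after 1×micro: 4; S1 reads c2=2 → after 2×micro: 1; S2 reads c2=2 → after 3×micro: 4 ⇒ (c0=4, c1=1, c2=4)
macro 2: S0 reads c2=4 → after 1×micro: 3; S1 reads c2=4 → after 2×micro: 1; S2 reads c2=4 → after 3×micro: -2 ⇒ (c0=3, c1=1, c2=-2)
macro 3: S0 reads c2=-2 → after 1×micro: -1; S1 reads c2=-2 → after 2×micro: 1; S2 reads c2=-2 → after 3×micro: -2 ⇒ (c0=-1, c1=1, c2=-2)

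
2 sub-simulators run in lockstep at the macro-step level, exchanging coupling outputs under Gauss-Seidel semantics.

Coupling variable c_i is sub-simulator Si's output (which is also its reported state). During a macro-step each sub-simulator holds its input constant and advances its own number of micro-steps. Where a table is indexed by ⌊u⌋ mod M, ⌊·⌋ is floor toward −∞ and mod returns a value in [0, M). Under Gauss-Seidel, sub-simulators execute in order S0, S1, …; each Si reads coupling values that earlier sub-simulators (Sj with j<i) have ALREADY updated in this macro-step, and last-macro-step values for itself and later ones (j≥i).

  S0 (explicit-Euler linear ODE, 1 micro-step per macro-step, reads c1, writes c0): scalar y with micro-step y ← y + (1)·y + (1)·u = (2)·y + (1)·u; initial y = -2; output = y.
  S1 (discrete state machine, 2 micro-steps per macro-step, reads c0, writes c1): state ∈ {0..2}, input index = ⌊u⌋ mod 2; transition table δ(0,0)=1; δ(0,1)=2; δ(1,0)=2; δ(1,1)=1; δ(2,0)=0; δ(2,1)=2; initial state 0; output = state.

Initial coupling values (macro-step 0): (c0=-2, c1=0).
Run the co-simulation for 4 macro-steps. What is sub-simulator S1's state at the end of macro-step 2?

macro 1: S0 reads c1=0 → after 1×micro: -4; S1 reads c0=-4 → after 2×micro: 2 ⇒ (c0=-4, c1=2)
macro 2: S0 reads c1=2 → after 1×micro: -6; S1 reads c0=-6 → after 2×micro: 1 ⇒ (c0=-6, c1=1)
macro 3: S0 reads c1=1 → after 1×micro: -11; S1 reads c0=-11 → after 2×micro: 1 ⇒ (c0=-11, c1=1)
macro 4: S0 reads c1=1 → after 1×micro: -21; S1 reads c0=-21 → after 2×micro: 1 ⇒ (c0=-21, c1=1)

S1 state at macro-step 2 = 1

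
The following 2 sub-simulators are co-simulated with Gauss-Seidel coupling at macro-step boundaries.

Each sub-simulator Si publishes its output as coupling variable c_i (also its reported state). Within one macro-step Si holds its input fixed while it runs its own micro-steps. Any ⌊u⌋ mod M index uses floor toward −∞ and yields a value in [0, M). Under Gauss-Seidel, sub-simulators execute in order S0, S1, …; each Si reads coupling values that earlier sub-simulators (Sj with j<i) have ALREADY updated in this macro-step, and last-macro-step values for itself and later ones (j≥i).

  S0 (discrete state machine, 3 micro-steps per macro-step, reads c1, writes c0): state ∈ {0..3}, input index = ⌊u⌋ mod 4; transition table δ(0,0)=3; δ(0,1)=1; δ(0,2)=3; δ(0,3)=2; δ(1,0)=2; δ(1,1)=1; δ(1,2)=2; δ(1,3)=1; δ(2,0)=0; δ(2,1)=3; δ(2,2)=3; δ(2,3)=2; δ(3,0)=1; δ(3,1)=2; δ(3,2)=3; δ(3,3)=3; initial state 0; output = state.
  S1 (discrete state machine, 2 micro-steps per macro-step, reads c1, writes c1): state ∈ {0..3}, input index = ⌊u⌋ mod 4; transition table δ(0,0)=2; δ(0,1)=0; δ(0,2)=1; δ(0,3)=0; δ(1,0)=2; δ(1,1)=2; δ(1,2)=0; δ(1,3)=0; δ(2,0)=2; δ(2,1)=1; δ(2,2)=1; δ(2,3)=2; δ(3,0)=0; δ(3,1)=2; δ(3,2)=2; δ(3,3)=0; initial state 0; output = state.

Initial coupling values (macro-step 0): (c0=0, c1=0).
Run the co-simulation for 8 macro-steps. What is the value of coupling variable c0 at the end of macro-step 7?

macro 1: S0 reads c1=0 → after 3×micro: 2; S1 reads c1=0 → after 2×micro: 2 ⇒ (c0=2, c1=2)
macro 2: S0 reads c1=2 → after 3×micro: 3; S1 reads c1=2 → after 2×micro: 0 ⇒ (c0=3, c1=0)
macro 3: S0 reads c1=0 → after 3×micro: 0; S1 reads c1=0 → after 2×micro: 2 ⇒ (c0=0, c1=2)
macro 4: S0 reads c1=2 → after 3×micro: 3; S1 reads c1=2 → after 2×micro: 0 ⇒ (c0=3, c1=0)
macro 5: S0 reads c1=0 → after 3×micro: 0; S1 reads c1=0 → after 2×micro: 2 ⇒ (c0=0, c1=2)
macro 6: S0 reads c1=2 → after 3×micro: 3; S1 reads c1=2 → after 2×micro: 0 ⇒ (c0=3, c1=0)
macro 7: S0 reads c1=0 → after 3×micro: 0; S1 reads c1=0 → after 2×micro: 2 ⇒ (c0=0, c1=2)
macro 8: S0 reads c1=2 → after 3×micro: 3; S1 reads c1=2 → after 2×micro: 0 ⇒ (c0=3, c1=0)

c0 at macro-step 7 = 0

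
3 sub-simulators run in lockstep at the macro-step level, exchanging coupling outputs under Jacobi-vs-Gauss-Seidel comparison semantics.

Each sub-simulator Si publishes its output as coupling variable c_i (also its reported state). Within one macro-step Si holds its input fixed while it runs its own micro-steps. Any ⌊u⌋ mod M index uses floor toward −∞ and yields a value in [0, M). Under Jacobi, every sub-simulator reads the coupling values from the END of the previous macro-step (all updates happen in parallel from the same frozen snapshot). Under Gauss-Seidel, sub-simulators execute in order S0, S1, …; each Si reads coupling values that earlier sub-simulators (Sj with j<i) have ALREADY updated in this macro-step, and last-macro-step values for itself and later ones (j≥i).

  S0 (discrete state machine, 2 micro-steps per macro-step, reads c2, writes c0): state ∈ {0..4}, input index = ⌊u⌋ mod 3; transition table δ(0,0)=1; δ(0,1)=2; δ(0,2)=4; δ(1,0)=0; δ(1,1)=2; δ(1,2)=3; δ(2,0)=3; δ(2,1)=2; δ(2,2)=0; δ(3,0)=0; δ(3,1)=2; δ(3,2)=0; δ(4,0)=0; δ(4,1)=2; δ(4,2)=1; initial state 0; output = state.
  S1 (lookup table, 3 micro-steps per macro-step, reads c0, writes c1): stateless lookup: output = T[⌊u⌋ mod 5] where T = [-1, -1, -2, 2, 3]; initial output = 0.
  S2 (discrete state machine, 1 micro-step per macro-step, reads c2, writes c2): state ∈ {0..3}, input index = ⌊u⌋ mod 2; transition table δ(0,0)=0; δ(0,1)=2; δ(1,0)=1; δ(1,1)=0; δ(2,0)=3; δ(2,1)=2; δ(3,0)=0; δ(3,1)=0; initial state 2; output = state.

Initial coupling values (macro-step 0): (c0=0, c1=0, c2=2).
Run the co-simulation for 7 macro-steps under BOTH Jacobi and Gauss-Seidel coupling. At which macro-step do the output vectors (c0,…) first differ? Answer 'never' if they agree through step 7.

[Jacobi] macro 1: S0 reads c2=2 → after 2×micro: 1; S1 reads c0=0 → after 3×micro: -1; S2 reads c2=2 → after 1×micro: 3 ⇒ (c0=1, c1=-1, c2=3)
[Jacobi] macro 2: S0 reads c2=3 → after 2×micro: 1; S1 reads c0=1 → after 3×micro: -1; S2 reads c2=3 → after 1×micro: 0 ⇒ (c0=1, c1=-1, c2=0)
[Jacobi] macro 3: S0 reads c2=0 → after 2×micro: 1; S1 reads c0=1 → after 3×micro: -1; S2 reads c2=0 → after 1×micro: 0 ⇒ (c0=1, c1=-1, c2=0)
[Jacobi] macro 4: S0 reads c2=0 → after 2×micro: 1; S1 reads c0=1 → after 3×micro: -1; S2 reads c2=0 → after 1×micro: 0 ⇒ (c0=1, c1=-1, c2=0)
[Jacobi] macro 5: S0 reads c2=0 → after 2×micro: 1; S1 reads c0=1 → after 3×micro: -1; S2 reads c2=0 → after 1×micro: 0 ⇒ (c0=1, c1=-1, c2=0)
[Jacobi] macro 6: S0 reads c2=0 → after 2×micro: 1; S1 reads c0=1 → after 3×micro: -1; S2 reads c2=0 → after 1×micro: 0 ⇒ (c0=1, c1=-1, c2=0)
[Jacobi] macro 7: S0 reads c2=0 → after 2×micro: 1; S1 reads c0=1 → after 3×micro: -1; S2 reads c2=0 → after 1×micro: 0 ⇒ (c0=1, c1=-1, c2=0)
[Gauss-Seidel] macro 1: S0 reads c2=2 → after 2×micro: 1; S1 reads c0=1 → after 3×micro: -1; S2 reads c2=2 → after 1×micro: 3 ⇒ (c0=1, c1=-1, c2=3)
[Gauss-Seidel] macro 2: S0 reads c2=3 → after 2×micro: 1; S1 reads c0=1 → after 3×micro: -1; S2 reads c2=3 → after 1×micro: 0 ⇒ (c0=1, c1=-1, c2=0)
[Gauss-Seidel] macro 3: S0 reads c2=0 → after 2×micro: 1; S1 reads c0=1 → after 3×micro: -1; S2 reads c2=0 → after 1×micro: 0 ⇒ (c0=1, c1=-1, c2=0)
[Gauss-Seidel] macro 4: S0 reads c2=0 → after 2×micro: 1; S1 reads c0=1 → after 3×micro: -1; S2 reads c2=0 → after 1×micro: 0 ⇒ (c0=1, c1=-1, c2=0)
[Gauss-Seidel] macro 5: S0 reads c2=0 → after 2×micro: 1; S1 reads c0=1 → after 3×micro: -1; S2 reads c2=0 → after 1×micro: 0 ⇒ (c0=1, c1=-1, c2=0)
[Gauss-Seidel] macro 6: S0 reads c2=0 → after 2×micro: 1; S1 reads c0=1 → after 3×micro: -1; S2 reads c2=0 → after 1×micro: 0 ⇒ (c0=1, c1=-1, c2=0)
[Gauss-Seidel] macro 7: S0 reads c2=0 → after 2×micro: 1; S1 reads c0=1 → after 3×micro: -1; S2 reads c2=0 → after 1×micro: 0 ⇒ (c0=1, c1=-1, c2=0)

first divergence at macro-step: never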